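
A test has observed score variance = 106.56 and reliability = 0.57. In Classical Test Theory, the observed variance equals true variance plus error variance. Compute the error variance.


var_true = rxx * var_obs = 0.57 * 106.56 = 60.7392
var_error = var_obs - var_true
var_error = 106.56 - 60.7392
var_error = 45.8208

45.8208


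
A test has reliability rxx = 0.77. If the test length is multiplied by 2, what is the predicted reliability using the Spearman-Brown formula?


r_new = (n * rxx) / (1 + (n-1) * rxx)
r_new = (2 * 0.77) / (1 + 1 * 0.77)
r_new = 1.54 / 1.77
r_new = 0.8701

0.8701


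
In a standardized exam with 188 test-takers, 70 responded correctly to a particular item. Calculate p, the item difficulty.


Item difficulty p = number correct / total examinees
p = 70 / 188
p = 0.3723

0.3723


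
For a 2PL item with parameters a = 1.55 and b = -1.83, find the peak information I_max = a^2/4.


For 2PL, max info at theta = b = -1.83
I_max = a^2 / 4 = 1.55^2 / 4
= 2.4025 / 4
I_max = 0.6006

0.6006


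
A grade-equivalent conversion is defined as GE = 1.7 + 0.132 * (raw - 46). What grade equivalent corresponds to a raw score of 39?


raw - median = 39 - 46 = -7
slope * diff = 0.132 * -7 = -0.924
GE = 1.7 + -0.924
GE = 0.776

0.776


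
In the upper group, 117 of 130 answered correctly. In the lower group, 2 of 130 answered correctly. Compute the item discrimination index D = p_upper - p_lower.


p_upper = 117/130 = 0.9
p_lower = 2/130 = 0.0154
D = 0.9 - 0.0154 = 0.8846

0.8846


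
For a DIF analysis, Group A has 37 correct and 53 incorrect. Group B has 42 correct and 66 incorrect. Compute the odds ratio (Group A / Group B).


Odds_A = 37/53 = 0.6981
Odds_B = 42/66 = 0.6364
OR = Odds_A / Odds_B = 0.6981 / 0.6364
Exactly, OR = (37 * 66) / (53 * 42) = 2442 / 2226
OR = 1.097

1.097


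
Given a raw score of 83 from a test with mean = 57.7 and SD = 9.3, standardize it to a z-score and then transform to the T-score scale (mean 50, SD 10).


z = (X - mean) / SD = (83 - 57.7) / 9.3
z = 25.3 / 9.3
z = 2.7204
T-score = T = 50 + 10z
Carry z at full precision (z = 25.3 / 9.3) into the conversion:
T-score = 50 + 10 * (25.3 / 9.3) = 50 + 253 / 9.3
T-score = 50 + 27.2043
T-score = 77.2043

77.2043


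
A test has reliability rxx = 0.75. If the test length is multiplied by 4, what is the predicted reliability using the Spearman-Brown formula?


r_new = (n * rxx) / (1 + (n-1) * rxx)
r_new = (4 * 0.75) / (1 + 3 * 0.75)
r_new = 3.0 / 3.25
r_new = 0.9231

0.9231


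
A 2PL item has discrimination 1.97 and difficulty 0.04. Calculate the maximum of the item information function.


For 2PL, max info at theta = b = 0.04
I_max = a^2 / 4 = 1.97^2 / 4
= 3.8809 / 4
I_max = 0.9702

0.9702


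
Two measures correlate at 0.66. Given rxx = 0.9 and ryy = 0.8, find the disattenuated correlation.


r_corrected = rxy / sqrt(rxx * ryy)
= 0.66 / sqrt(0.9 * 0.8)
= 0.66 / sqrt(0.72)
= 0.66 / 0.848528
r_corrected = 0.7778

0.7778


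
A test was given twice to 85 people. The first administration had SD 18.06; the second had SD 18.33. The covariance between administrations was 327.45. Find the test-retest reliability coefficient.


r = cov(X,Y) / (SD_X * SD_Y)
r = 327.45 / (18.06 * 18.33)
r = 327.45 / 331.0398
r = 0.9892

0.9892


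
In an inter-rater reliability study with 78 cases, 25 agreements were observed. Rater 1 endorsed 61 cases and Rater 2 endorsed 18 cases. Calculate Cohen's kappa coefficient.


P_o = 25/78 = 0.320513
P_e = (61*18 + 17*60) / 6084 = 0.348126
kappa = (P_o - P_e) / (1 - P_e)
kappa = (0.320513 - 0.348126) / (1 - 0.348126)
kappa = -0.0424

-0.0424


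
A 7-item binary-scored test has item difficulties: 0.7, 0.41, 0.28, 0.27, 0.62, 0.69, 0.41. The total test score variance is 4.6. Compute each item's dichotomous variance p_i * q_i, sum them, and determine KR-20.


For each item, compute p_i * q_i:
  Item 1: 0.7 * 0.3 = 0.21
  Item 2: 0.41 * 0.59 = 0.2419
  Item 3: 0.28 * 0.72 = 0.2016
  Item 4: 0.27 * 0.73 = 0.1971
  Item 5: 0.62 * 0.38 = 0.2356
  Item 6: 0.69 * 0.31 = 0.2139
  Item 7: 0.41 * 0.59 = 0.2419
Sum(p_i * q_i) = 0.21 + 0.2419 + 0.2016 + 0.1971 + 0.2356 + 0.2139 + 0.2419 = 1.542
KR-20 = (k/(k-1)) * (1 - Sum(p_i*q_i) / Var_total)
= (7/6) * (1 - 1.542/4.6)
= 1.1667 * 0.6648
KR-20 = 0.7756

0.7756


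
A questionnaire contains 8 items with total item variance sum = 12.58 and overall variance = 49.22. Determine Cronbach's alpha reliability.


alpha = (k/(k-1)) * (1 - sum(si^2)/s_total^2)
= (8/7) * (1 - 12.58/49.22)
alpha = 0.8508

0.8508


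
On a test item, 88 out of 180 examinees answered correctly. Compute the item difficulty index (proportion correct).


Item difficulty p = number correct / total examinees
p = 88 / 180
p = 0.4889

0.4889


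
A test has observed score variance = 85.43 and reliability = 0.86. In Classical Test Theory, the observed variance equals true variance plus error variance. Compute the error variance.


var_true = rxx * var_obs = 0.86 * 85.43 = 73.4698
var_error = var_obs - var_true
var_error = 85.43 - 73.4698
var_error = 11.9602

11.9602


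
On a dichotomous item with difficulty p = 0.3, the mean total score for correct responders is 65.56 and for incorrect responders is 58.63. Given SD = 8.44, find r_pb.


q = 1 - p = 0.7
rpb = ((M1 - M0) / SD) * sqrt(p * q)
rpb = ((65.56 - 58.63) / 8.44) * sqrt(0.3 * 0.7)
rpb = 0.3763

0.3763


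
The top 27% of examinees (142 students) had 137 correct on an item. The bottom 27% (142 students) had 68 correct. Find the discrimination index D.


p_upper = 137/142 = 0.9648
p_lower = 68/142 = 0.4789
D = 0.9648 - 0.4789 = 0.4859

0.4859


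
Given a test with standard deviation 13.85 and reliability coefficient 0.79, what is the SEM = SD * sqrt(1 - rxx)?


SEM = SD * sqrt(1 - rxx)
SEM = 13.85 * sqrt(1 - 0.79)
SEM = 13.85 * sqrt(0.21) = 13.85 * 0.458258
SEM = 6.3469

6.3469


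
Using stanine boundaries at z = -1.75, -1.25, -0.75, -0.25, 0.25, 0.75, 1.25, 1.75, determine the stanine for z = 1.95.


Stanine boundaries: [-1.75, -1.25, -0.75, -0.25, 0.25, 0.75, 1.25, 1.75]
z = 1.95
Check each boundary:
  z >= -1.75 -> could be stanine 2
  z >= -1.25 -> could be stanine 3
  z >= -0.75 -> could be stanine 4
  z >= -0.25 -> could be stanine 5
  z >= 0.25 -> could be stanine 6
  z >= 0.75 -> could be stanine 7
  z >= 1.25 -> could be stanine 8
  z >= 1.75 -> could be stanine 9
Highest qualifying boundary gives stanine = 9

9


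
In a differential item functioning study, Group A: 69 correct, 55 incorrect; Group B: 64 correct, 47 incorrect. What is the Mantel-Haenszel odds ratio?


Odds_A = 69/55 = 1.2545
Odds_B = 64/47 = 1.3617
OR = Odds_A / Odds_B = 1.2545 / 1.3617
Exactly, OR = (69 * 47) / (55 * 64) = 3243 / 3520
OR = 0.9213

0.9213


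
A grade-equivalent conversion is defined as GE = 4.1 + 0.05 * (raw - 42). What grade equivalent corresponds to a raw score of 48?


raw - median = 48 - 42 = 6
slope * diff = 0.05 * 6 = 0.3
GE = 4.1 + 0.3
GE = 4.4

4.4


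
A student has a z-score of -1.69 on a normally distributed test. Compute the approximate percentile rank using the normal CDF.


CDF(z) = 0.5 * (1 + erf(z/sqrt(2)))
erf(-1.195) = -0.909
CDF = 0.0455
Percentile rank = 0.0455 * 100 = 4.55

4.55


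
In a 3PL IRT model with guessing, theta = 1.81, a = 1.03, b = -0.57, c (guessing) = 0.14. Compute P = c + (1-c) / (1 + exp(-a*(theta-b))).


logit = 1.03*(1.81 - -0.57) = 2.4514
P* = 1/(1 + exp(-2.4514)) = 0.9207
P = 0.14 + (1 - 0.14) * 0.9207
P = 0.9318

0.9318


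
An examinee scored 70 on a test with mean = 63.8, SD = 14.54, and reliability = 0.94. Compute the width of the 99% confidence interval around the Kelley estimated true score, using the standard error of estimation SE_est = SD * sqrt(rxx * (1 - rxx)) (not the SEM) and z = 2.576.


True score estimate = 0.94*70 + 0.06*63.8 = 69.628
SE_est = SD * sqrt(rxx * (1 - rxx)) = 14.54 * sqrt(0.94 * 0.06) = 14.54 * sqrt(0.0564) = 3.453059
CI = T_est +/- z * SE_est, so width = 2 * z * SE_est = 2 * 2.576 * 3.453059
Width = 17.7902

17.7902


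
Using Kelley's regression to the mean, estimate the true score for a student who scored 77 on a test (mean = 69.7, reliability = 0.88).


T_est = rxx * X + (1 - rxx) * mean
T_est = 0.88 * 77 + 0.12 * 69.7
T_est = 67.76 + 8.364
T_est = 76.124

76.124


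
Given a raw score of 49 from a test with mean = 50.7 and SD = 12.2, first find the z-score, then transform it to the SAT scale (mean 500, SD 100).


z = (X - mean) / SD = (49 - 50.7) / 12.2
z = -1.7 / 12.2
z = -0.1393
SAT-scale = SAT = 500 + 100z
Carry z at full precision (z = -1.7 / 12.2) into the conversion:
SAT-scale = 500 + 100 * (-1.7 / 12.2) = 500 + -170 / 12.2
SAT-scale = 500 + -13.9344
SAT-scale = 486.0656

486.0656


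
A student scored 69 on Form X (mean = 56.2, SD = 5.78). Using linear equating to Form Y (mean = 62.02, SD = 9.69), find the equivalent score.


slope = SD_Y / SD_X = 9.69 / 5.78 ~ 1.6765
intercept = mean_Y - slope * mean_X = 62.02 - (9.69 / 5.78) * 56.2 ~ -32.1976
Y = slope * X + intercept. To avoid rounding drift from the rounded slope/intercept, evaluate the equivalent form Y = mean_Y + SD_Y * (X - mean_X) / SD_X at full precision:
Y = 62.02 + 9.69 * (69 - 56.2) / 5.78
Y = 62.02 + 9.69 * 12.8 / 5.78
Y = 62.02 + 124.032 / 5.78
Y = 62.02 + 21.4588
Y = 83.4788

83.4788


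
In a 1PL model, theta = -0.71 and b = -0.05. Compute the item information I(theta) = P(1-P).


P = 1/(1+exp(-(-0.71--0.05))) = 0.3407
I = P*(1-P) = 0.3407 * 0.6593
I = 0.2246

0.2246


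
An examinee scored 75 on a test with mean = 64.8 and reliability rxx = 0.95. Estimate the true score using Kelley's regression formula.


T_est = rxx * X + (1 - rxx) * mean
T_est = 0.95 * 75 + 0.05 * 64.8
T_est = 71.25 + 3.24
T_est = 74.49

74.49


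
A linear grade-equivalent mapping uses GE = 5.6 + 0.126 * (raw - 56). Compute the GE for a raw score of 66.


raw - median = 66 - 56 = 10
slope * diff = 0.126 * 10 = 1.26
GE = 5.6 + 1.26
GE = 6.86

6.86


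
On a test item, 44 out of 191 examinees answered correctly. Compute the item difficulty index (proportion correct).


Item difficulty p = number correct / total examinees
p = 44 / 191
p = 0.2304

0.2304


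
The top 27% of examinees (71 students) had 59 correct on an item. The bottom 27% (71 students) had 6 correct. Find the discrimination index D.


p_upper = 59/71 = 0.831
p_lower = 6/71 = 0.0845
D = 0.831 - 0.0845 = 0.7465

0.7465


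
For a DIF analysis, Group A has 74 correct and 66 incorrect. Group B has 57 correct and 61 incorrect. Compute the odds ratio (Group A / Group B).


Odds_A = 74/66 = 1.1212
Odds_B = 57/61 = 0.9344
OR = Odds_A / Odds_B = 1.1212 / 0.9344
Exactly, OR = (74 * 61) / (66 * 57) = 4514 / 3762
OR = 1.1999

1.1999


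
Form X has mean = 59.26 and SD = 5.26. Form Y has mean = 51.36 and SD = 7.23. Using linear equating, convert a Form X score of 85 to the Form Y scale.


slope = SD_Y / SD_X = 7.23 / 5.26 ~ 1.3745
intercept = mean_Y - slope * mean_X = 51.36 - (7.23 / 5.26) * 59.26 ~ -30.0943
Y = slope * X + intercept. To avoid rounding drift from the rounded slope/intercept, evaluate the equivalent form Y = mean_Y + SD_Y * (X - mean_X) / SD_X at full precision:
Y = 51.36 + 7.23 * (85 - 59.26) / 5.26
Y = 51.36 + 7.23 * 25.74 / 5.26
Y = 51.36 + 186.1002 / 5.26
Y = 51.36 + 35.3803
Y = 86.7403

86.7403


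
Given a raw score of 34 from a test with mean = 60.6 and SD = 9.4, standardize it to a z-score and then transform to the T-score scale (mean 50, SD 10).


z = (X - mean) / SD = (34 - 60.6) / 9.4
z = -26.6 / 9.4
z = -2.8298
T-score = T = 50 + 10z
Carry z at full precision (z = -26.6 / 9.4) into the conversion:
T-score = 50 + 10 * (-26.6 / 9.4) = 50 + -266 / 9.4
T-score = 50 + -28.2979
T-score = 21.7021

21.7021


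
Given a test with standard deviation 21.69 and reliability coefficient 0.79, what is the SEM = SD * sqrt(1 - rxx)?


SEM = SD * sqrt(1 - rxx)
SEM = 21.69 * sqrt(1 - 0.79)
SEM = 21.69 * sqrt(0.21) = 21.69 * 0.458258
SEM = 9.9396

9.9396


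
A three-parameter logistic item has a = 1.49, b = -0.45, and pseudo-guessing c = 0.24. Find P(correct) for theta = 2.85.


logit = 1.49*(2.85 - -0.45) = 4.917
P* = 1/(1 + exp(-4.917)) = 0.9927
P = 0.24 + (1 - 0.24) * 0.9927
P = 0.9945

0.9945


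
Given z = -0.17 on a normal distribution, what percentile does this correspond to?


CDF(z) = 0.5 * (1 + erf(z/sqrt(2)))
erf(-0.1202) = -0.135
CDF = 0.4325
Percentile rank = 0.4325 * 100 = 43.25

43.25


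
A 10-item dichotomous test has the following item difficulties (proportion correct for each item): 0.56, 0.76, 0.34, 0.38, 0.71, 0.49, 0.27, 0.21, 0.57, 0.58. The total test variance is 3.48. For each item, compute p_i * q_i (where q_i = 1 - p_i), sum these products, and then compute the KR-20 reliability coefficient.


For each item, compute p_i * q_i:
  Item 1: 0.56 * 0.44 = 0.2464
  Item 2: 0.76 * 0.24 = 0.1824
  Item 3: 0.34 * 0.66 = 0.2244
  Item 4: 0.38 * 0.62 = 0.2356
  Item 5: 0.71 * 0.29 = 0.2059
  Item 6: 0.49 * 0.51 = 0.2499
  Item 7: 0.27 * 0.73 = 0.1971
  Item 8: 0.21 * 0.79 = 0.1659
  Item 9: 0.57 * 0.43 = 0.2451
  Item 10: 0.58 * 0.42 = 0.2436
Sum(p_i * q_i) = 0.2464 + 0.1824 + 0.2244 + 0.2356 + 0.2059 + 0.2499 + 0.1971 + 0.1659 + 0.2451 + 0.2436 = 2.1963
KR-20 = (k/(k-1)) * (1 - Sum(p_i*q_i) / Var_total)
= (10/9) * (1 - 2.1963/3.48)
= 1.1111 * 0.3689
KR-20 = 0.4099

0.4099


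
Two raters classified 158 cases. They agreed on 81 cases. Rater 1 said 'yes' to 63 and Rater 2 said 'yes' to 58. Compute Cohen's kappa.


P_o = 81/158 = 0.512658
P_e = (63*58 + 95*100) / 24964 = 0.526919
kappa = (P_o - P_e) / (1 - P_e)
kappa = (0.512658 - 0.526919) / (1 - 0.526919)
kappa = -0.0301

-0.0301


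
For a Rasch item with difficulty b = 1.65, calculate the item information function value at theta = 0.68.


P = 1/(1+exp(-(0.68-1.65))) = 0.2749
I = P*(1-P) = 0.2749 * 0.7251
I = 0.1993

0.1993


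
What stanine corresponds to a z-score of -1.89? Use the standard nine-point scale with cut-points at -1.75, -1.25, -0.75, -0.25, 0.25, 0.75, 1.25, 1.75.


Stanine boundaries: [-1.75, -1.25, -0.75, -0.25, 0.25, 0.75, 1.25, 1.75]
z = -1.89
Check each boundary:
  z < -1.75
  z < -1.25
  z < -0.75
  z < -0.25
  z < 0.25
  z < 0.75
  z < 1.25
  z < 1.75
Highest qualifying boundary gives stanine = 1

1


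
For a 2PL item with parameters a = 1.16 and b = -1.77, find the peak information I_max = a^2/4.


For 2PL, max info at theta = b = -1.77
I_max = a^2 / 4 = 1.16^2 / 4
= 1.3456 / 4
I_max = 0.3364

0.3364


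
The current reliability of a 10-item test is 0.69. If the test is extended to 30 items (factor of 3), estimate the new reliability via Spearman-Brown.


r_new = (n * rxx) / (1 + (n-1) * rxx)
r_new = (3 * 0.69) / (1 + 2 * 0.69)
r_new = 2.07 / 2.38
r_new = 0.8697

0.8697


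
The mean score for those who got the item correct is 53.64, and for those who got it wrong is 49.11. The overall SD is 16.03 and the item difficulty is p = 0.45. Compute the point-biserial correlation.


q = 1 - p = 0.55
rpb = ((M1 - M0) / SD) * sqrt(p * q)
rpb = ((53.64 - 49.11) / 16.03) * sqrt(0.45 * 0.55)
rpb = 0.1406

0.1406


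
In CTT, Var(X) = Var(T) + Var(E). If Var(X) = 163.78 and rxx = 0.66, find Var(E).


var_true = rxx * var_obs = 0.66 * 163.78 = 108.0948
var_error = var_obs - var_true
var_error = 163.78 - 108.0948
var_error = 55.6852

55.6852


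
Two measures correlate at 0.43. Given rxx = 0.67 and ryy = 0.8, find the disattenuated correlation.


r_corrected = rxy / sqrt(rxx * ryy)
= 0.43 / sqrt(0.67 * 0.8)
= 0.43 / sqrt(0.536)
= 0.43 / 0.73212
r_corrected = 0.5873

0.5873


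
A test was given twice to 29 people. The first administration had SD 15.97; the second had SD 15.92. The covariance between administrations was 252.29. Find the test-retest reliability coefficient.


r = cov(X,Y) / (SD_X * SD_Y)
r = 252.29 / (15.97 * 15.92)
r = 252.29 / 254.2424
r = 0.9923

0.9923


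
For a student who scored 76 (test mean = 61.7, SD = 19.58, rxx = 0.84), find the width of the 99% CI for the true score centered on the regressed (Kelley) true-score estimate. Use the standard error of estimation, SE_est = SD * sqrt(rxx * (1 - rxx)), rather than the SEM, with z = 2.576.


True score estimate = 0.84*76 + 0.16*61.7 = 73.712
SE_est = SD * sqrt(rxx * (1 - rxx)) = 19.58 * sqrt(0.84 * 0.16) = 19.58 * sqrt(0.1344) = 7.178147
CI = T_est +/- z * SE_est, so width = 2 * z * SE_est = 2 * 2.576 * 7.178147
Width = 36.9818

36.9818


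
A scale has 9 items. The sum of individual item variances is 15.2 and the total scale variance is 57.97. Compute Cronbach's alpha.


alpha = (k/(k-1)) * (1 - sum(si^2)/s_total^2)
= (9/8) * (1 - 15.2/57.97)
alpha = 0.83

0.83


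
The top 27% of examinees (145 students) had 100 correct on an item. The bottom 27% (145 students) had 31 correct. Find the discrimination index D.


p_upper = 100/145 = 0.6897
p_lower = 31/145 = 0.2138
D = 0.6897 - 0.2138 = 0.4759

0.4759


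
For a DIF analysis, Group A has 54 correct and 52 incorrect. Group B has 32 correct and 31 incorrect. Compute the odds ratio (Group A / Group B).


Odds_A = 54/52 = 1.0385
Odds_B = 32/31 = 1.0323
OR = Odds_A / Odds_B = 1.0385 / 1.0323
Exactly, OR = (54 * 31) / (52 * 32) = 1674 / 1664
OR = 1.006

1.006


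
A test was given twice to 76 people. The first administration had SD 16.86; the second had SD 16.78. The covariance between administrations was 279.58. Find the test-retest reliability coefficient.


r = cov(X,Y) / (SD_X * SD_Y)
r = 279.58 / (16.86 * 16.78)
r = 279.58 / 282.9108
r = 0.9882

0.9882


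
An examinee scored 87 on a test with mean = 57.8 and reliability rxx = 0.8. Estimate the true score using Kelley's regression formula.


T_est = rxx * X + (1 - rxx) * mean
T_est = 0.8 * 87 + 0.2 * 57.8
T_est = 69.6 + 11.56
T_est = 81.16

81.16


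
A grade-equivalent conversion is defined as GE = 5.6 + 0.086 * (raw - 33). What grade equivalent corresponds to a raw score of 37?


raw - median = 37 - 33 = 4
slope * diff = 0.086 * 4 = 0.344
GE = 5.6 + 0.344
GE = 5.944

5.944


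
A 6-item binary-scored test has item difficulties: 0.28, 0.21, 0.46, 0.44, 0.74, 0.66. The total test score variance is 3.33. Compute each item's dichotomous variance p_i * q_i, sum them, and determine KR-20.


For each item, compute p_i * q_i:
  Item 1: 0.28 * 0.72 = 0.2016
  Item 2: 0.21 * 0.79 = 0.1659
  Item 3: 0.46 * 0.54 = 0.2484
  Item 4: 0.44 * 0.56 = 0.2464
  Item 5: 0.74 * 0.26 = 0.1924
  Item 6: 0.66 * 0.34 = 0.2244
Sum(p_i * q_i) = 0.2016 + 0.1659 + 0.2484 + 0.2464 + 0.1924 + 0.2244 = 1.2791
KR-20 = (k/(k-1)) * (1 - Sum(p_i*q_i) / Var_total)
= (6/5) * (1 - 1.2791/3.33)
= 1.2 * 0.6159
KR-20 = 0.7391

0.7391


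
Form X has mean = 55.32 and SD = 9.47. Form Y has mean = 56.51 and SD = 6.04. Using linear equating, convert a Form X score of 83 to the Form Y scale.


slope = SD_Y / SD_X = 6.04 / 9.47 ~ 0.6378
intercept = mean_Y - slope * mean_X = 56.51 - (6.04 / 9.47) * 55.32 ~ 21.2267
Y = slope * X + intercept. To avoid rounding drift from the rounded slope/intercept, evaluate the equivalent form Y = mean_Y + SD_Y * (X - mean_X) / SD_X at full precision:
Y = 56.51 + 6.04 * (83 - 55.32) / 9.47
Y = 56.51 + 6.04 * 27.68 / 9.47
Y = 56.51 + 167.1872 / 9.47
Y = 56.51 + 17.6544
Y = 74.1644

74.1644


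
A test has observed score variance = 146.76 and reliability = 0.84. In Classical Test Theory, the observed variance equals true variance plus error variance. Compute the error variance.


var_true = rxx * var_obs = 0.84 * 146.76 = 123.2784
var_error = var_obs - var_true
var_error = 146.76 - 123.2784
var_error = 23.4816

23.4816


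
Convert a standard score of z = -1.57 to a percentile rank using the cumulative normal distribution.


CDF(z) = 0.5 * (1 + erf(z/sqrt(2)))
erf(-1.1102) = -0.8836
CDF = 0.0582
Percentile rank = 0.0582 * 100 = 5.82

5.82


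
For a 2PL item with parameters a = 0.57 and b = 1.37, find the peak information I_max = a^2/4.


For 2PL, max info at theta = b = 1.37
I_max = a^2 / 4 = 0.57^2 / 4
= 0.3249 / 4
I_max = 0.0812

0.0812


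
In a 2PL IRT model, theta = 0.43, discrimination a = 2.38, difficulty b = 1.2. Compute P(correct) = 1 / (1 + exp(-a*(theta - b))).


a*(theta - b) = 2.38 * (0.43 - 1.2) = -1.8326
exp(--1.8326) = 6.2501
P = 1 / (1 + 6.2501)
P = 0.1379

0.1379


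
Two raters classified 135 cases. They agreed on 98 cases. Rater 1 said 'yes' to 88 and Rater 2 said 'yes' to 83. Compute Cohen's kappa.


P_o = 98/135 = 0.725926
P_e = (88*83 + 47*52) / 18225 = 0.53487
kappa = (P_o - P_e) / (1 - P_e)
kappa = (0.725926 - 0.53487) / (1 - 0.53487)
kappa = 0.4108

0.4108


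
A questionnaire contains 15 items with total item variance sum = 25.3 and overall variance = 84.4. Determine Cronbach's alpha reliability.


alpha = (k/(k-1)) * (1 - sum(si^2)/s_total^2)
= (15/14) * (1 - 25.3/84.4)
alpha = 0.7503

0.7503


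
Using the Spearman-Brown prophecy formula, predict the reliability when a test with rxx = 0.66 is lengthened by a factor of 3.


r_new = (n * rxx) / (1 + (n-1) * rxx)
r_new = (3 * 0.66) / (1 + 2 * 0.66)
r_new = 1.98 / 2.32
r_new = 0.8534

0.8534


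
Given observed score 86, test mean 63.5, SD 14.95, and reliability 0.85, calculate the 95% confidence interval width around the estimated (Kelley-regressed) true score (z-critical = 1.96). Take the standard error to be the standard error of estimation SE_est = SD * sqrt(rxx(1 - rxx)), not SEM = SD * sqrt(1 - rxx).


True score estimate = 0.85*86 + 0.15*63.5 = 82.625
SE_est = SD * sqrt(rxx * (1 - rxx)) = 14.95 * sqrt(0.85 * 0.15) = 14.95 * sqrt(0.1275) = 5.338218
CI = T_est +/- z * SE_est, so width = 2 * z * SE_est = 2 * 1.96 * 5.338218
Width = 20.9258

20.9258


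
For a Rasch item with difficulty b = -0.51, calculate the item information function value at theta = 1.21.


P = 1/(1+exp(-(1.21--0.51))) = 0.8481
I = P*(1-P) = 0.8481 * 0.1519
I = 0.1288

0.1288


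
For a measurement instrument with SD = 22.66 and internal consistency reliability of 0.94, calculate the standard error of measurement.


SEM = SD * sqrt(1 - rxx)
SEM = 22.66 * sqrt(1 - 0.94)
SEM = 22.66 * sqrt(0.06) = 22.66 * 0.244949
SEM = 5.5505

5.5505


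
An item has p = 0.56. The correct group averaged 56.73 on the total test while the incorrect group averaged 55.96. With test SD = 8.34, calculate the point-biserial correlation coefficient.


q = 1 - p = 0.44
rpb = ((M1 - M0) / SD) * sqrt(p * q)
rpb = ((56.73 - 55.96) / 8.34) * sqrt(0.56 * 0.44)
rpb = 0.0458

0.0458


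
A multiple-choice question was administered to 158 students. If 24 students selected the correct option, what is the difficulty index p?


Item difficulty p = number correct / total examinees
p = 24 / 158
p = 0.1519

0.1519


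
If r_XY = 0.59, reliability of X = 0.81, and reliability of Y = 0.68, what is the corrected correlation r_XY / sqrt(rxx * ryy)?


r_corrected = rxy / sqrt(rxx * ryy)
= 0.59 / sqrt(0.81 * 0.68)
= 0.59 / sqrt(0.5508)
= 0.59 / 0.742159
r_corrected = 0.795

0.795


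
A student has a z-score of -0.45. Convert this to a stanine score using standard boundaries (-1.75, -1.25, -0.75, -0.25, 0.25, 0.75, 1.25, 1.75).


Stanine boundaries: [-1.75, -1.25, -0.75, -0.25, 0.25, 0.75, 1.25, 1.75]
z = -0.45
Check each boundary:
  z >= -1.75 -> could be stanine 2
  z >= -1.25 -> could be stanine 3
  z >= -0.75 -> could be stanine 4
  z < -0.25
  z < 0.25
  z < 0.75
  z < 1.25
  z < 1.75
Highest qualifying boundary gives stanine = 4

4


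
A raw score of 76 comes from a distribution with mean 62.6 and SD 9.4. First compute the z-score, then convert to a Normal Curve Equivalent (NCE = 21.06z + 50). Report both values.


z = (X - mean) / SD = (76 - 62.6) / 9.4
z = 13.4 / 9.4
z = 1.4255
NCE = NCE = 21.06z + 50
Carry z at full precision (z = 13.4 / 9.4) into the conversion:
NCE = 21.06 * (13.4 / 9.4) + 50 = 282.204 / 9.4 + 50
NCE = 30.0217 + 50
NCE = 80.0217

80.0217


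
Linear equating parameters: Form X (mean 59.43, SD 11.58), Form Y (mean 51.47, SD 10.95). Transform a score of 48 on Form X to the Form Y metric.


slope = SD_Y / SD_X = 10.95 / 11.58 ~ 0.9456
intercept = mean_Y - slope * mean_X = 51.47 - (10.95 / 11.58) * 59.43 ~ -4.7268
Y = slope * X + intercept. To avoid rounding drift from the rounded slope/intercept, evaluate the equivalent form Y = mean_Y + SD_Y * (X - mean_X) / SD_X at full precision:
Y = 51.47 + 10.95 * (48 - 59.43) / 11.58
Y = 51.47 - 10.95 * 11.43 / 11.58
Y = 51.47 - 125.1585 / 11.58
Y = 51.47 - 10.8082
Y = 40.6618

40.6618


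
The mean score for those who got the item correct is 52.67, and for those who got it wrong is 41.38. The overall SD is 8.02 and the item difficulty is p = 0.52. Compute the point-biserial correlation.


q = 1 - p = 0.48
rpb = ((M1 - M0) / SD) * sqrt(p * q)
rpb = ((52.67 - 41.38) / 8.02) * sqrt(0.52 * 0.48)
rpb = 0.7033

0.7033


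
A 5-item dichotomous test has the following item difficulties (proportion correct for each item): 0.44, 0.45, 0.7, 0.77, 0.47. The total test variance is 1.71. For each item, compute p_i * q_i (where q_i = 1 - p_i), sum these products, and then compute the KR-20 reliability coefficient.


For each item, compute p_i * q_i:
  Item 1: 0.44 * 0.56 = 0.2464
  Item 2: 0.45 * 0.55 = 0.2475
  Item 3: 0.7 * 0.3 = 0.21
  Item 4: 0.77 * 0.23 = 0.1771
  Item 5: 0.47 * 0.53 = 0.2491
Sum(p_i * q_i) = 0.2464 + 0.2475 + 0.21 + 0.1771 + 0.2491 = 1.1301
KR-20 = (k/(k-1)) * (1 - Sum(p_i*q_i) / Var_total)
= (5/4) * (1 - 1.1301/1.71)
= 1.25 * 0.3391
KR-20 = 0.4239

0.4239


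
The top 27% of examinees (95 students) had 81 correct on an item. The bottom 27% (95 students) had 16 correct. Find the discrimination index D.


p_upper = 81/95 = 0.8526
p_lower = 16/95 = 0.1684
D = 0.8526 - 0.1684 = 0.6842

0.6842


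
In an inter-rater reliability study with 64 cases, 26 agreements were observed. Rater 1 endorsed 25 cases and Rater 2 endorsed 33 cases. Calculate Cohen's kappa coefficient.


P_o = 26/64 = 0.40625
P_e = (25*33 + 39*31) / 4096 = 0.496582
kappa = (P_o - P_e) / (1 - P_e)
kappa = (0.40625 - 0.496582) / (1 - 0.496582)
kappa = -0.1794

-0.1794


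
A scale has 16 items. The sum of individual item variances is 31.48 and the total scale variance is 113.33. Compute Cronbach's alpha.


alpha = (k/(k-1)) * (1 - sum(si^2)/s_total^2)
= (16/15) * (1 - 31.48/113.33)
alpha = 0.7704

0.7704


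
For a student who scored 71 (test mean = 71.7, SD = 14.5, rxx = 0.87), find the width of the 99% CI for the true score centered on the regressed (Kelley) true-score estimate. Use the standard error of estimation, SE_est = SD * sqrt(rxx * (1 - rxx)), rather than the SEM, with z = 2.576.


True score estimate = 0.87*71 + 0.13*71.7 = 71.091
SE_est = SD * sqrt(rxx * (1 - rxx)) = 14.5 * sqrt(0.87 * 0.13) = 14.5 * sqrt(0.1131) = 4.8764
CI = T_est +/- z * SE_est, so width = 2 * z * SE_est = 2 * 2.576 * 4.8764
Width = 25.1232

25.1232


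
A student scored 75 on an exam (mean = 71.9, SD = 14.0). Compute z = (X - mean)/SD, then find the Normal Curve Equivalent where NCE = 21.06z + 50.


z = (X - mean) / SD = (75 - 71.9) / 14.0
z = 3.1 / 14.0
z = 0.2214
NCE = NCE = 21.06z + 50
Carry z at full precision (z = 3.1 / 14.0) into the conversion:
NCE = 21.06 * (3.1 / 14.0) + 50 = 65.286 / 14.0 + 50
NCE = 4.6633 + 50
NCE = 54.6633

54.6633


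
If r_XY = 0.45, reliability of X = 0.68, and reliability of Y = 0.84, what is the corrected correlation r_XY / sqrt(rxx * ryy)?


r_corrected = rxy / sqrt(rxx * ryy)
= 0.45 / sqrt(0.68 * 0.84)
= 0.45 / sqrt(0.5712)
= 0.45 / 0.755778
r_corrected = 0.5954

0.5954


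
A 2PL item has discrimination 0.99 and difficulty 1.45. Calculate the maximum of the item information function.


For 2PL, max info at theta = b = 1.45
I_max = a^2 / 4 = 0.99^2 / 4
= 0.9801 / 4
I_max = 0.245

0.245


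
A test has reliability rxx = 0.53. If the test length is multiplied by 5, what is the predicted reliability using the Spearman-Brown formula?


r_new = (n * rxx) / (1 + (n-1) * rxx)
r_new = (5 * 0.53) / (1 + 4 * 0.53)
r_new = 2.65 / 3.12
r_new = 0.8494

0.8494


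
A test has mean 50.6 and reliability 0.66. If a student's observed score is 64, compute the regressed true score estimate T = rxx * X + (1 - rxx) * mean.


T_est = rxx * X + (1 - rxx) * mean
T_est = 0.66 * 64 + 0.34 * 50.6
T_est = 42.24 + 17.204
T_est = 59.444

59.444


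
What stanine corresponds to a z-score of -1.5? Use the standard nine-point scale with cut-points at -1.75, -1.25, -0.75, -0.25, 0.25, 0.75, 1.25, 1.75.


Stanine boundaries: [-1.75, -1.25, -0.75, -0.25, 0.25, 0.75, 1.25, 1.75]
z = -1.5
Check each boundary:
  z >= -1.75 -> could be stanine 2
  z < -1.25
  z < -0.75
  z < -0.25
  z < 0.25
  z < 0.75
  z < 1.25
  z < 1.75
Highest qualifying boundary gives stanine = 2

2


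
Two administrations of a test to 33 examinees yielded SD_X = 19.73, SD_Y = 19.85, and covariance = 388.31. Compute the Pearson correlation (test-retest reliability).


r = cov(X,Y) / (SD_X * SD_Y)
r = 388.31 / (19.73 * 19.85)
r = 388.31 / 391.6405
r = 0.9915

0.9915


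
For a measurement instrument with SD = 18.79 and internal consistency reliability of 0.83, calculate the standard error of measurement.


SEM = SD * sqrt(1 - rxx)
SEM = 18.79 * sqrt(1 - 0.83)
SEM = 18.79 * sqrt(0.17) = 18.79 * 0.412311
SEM = 7.7473

7.7473


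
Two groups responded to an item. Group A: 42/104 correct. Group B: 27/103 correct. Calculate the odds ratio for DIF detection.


Odds_A = 42/62 = 0.6774
Odds_B = 27/76 = 0.3553
OR = Odds_A / Odds_B = 0.6774 / 0.3553
Exactly, OR = (42 * 76) / (62 * 27) = 3192 / 1674
OR = 1.9068

1.9068


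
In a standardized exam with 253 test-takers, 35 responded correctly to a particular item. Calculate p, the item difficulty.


Item difficulty p = number correct / total examinees
p = 35 / 253
p = 0.1383

0.1383


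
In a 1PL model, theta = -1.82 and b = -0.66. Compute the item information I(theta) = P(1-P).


P = 1/(1+exp(-(-1.82--0.66))) = 0.2387
I = P*(1-P) = 0.2387 * 0.7613
I = 0.1817

0.1817


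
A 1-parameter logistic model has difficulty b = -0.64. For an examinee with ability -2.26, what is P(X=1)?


theta - b = -2.26 - -0.64 = -1.62
exp(-(theta - b)) = exp(1.62) = 5.0531
P = 1 / (1 + 5.0531)
P = 0.1652

0.1652


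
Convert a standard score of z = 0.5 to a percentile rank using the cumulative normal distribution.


CDF(z) = 0.5 * (1 + erf(z/sqrt(2)))
erf(0.3536) = 0.3829
CDF = 0.6915
Percentile rank = 0.6915 * 100 = 69.15

69.15


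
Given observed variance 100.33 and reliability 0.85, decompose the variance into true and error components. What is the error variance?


var_true = rxx * var_obs = 0.85 * 100.33 = 85.2805
var_error = var_obs - var_true
var_error = 100.33 - 85.2805
var_error = 15.0495

15.0495


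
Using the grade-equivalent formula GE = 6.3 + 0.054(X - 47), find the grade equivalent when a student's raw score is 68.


raw - median = 68 - 47 = 21
slope * diff = 0.054 * 21 = 1.134
GE = 6.3 + 1.134
GE = 7.434

7.434


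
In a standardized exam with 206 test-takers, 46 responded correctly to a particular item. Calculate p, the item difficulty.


Item difficulty p = number correct / total examinees
p = 46 / 206
p = 0.2233

0.2233


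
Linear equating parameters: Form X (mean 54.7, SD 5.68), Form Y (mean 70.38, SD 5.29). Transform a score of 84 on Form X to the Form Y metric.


slope = SD_Y / SD_X = 5.29 / 5.68 ~ 0.9313
intercept = mean_Y - slope * mean_X = 70.38 - (5.29 / 5.68) * 54.7 ~ 19.4358
Y = slope * X + intercept. To avoid rounding drift from the rounded slope/intercept, evaluate the equivalent form Y = mean_Y + SD_Y * (X - mean_X) / SD_X at full precision:
Y = 70.38 + 5.29 * (84 - 54.7) / 5.68
Y = 70.38 + 5.29 * 29.3 / 5.68
Y = 70.38 + 154.997 / 5.68
Y = 70.38 + 27.2882
Y = 97.6682

97.6682


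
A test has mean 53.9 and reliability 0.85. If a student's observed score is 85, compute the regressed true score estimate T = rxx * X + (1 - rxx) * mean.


T_est = rxx * X + (1 - rxx) * mean
T_est = 0.85 * 85 + 0.15 * 53.9
T_est = 72.25 + 8.085
T_est = 80.335

80.335


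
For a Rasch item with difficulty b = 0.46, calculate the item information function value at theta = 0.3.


P = 1/(1+exp(-(0.3-0.46))) = 0.4601
I = P*(1-P) = 0.4601 * 0.5399
I = 0.2484

0.2484


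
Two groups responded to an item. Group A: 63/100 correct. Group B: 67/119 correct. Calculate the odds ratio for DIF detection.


Odds_A = 63/37 = 1.7027
Odds_B = 67/52 = 1.2885
OR = Odds_A / Odds_B = 1.7027 / 1.2885
Exactly, OR = (63 * 52) / (37 * 67) = 3276 / 2479
OR = 1.3215

1.3215


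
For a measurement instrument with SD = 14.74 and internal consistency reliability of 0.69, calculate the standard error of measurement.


SEM = SD * sqrt(1 - rxx)
SEM = 14.74 * sqrt(1 - 0.69)
SEM = 14.74 * sqrt(0.31) = 14.74 * 0.556776
SEM = 8.2069

8.2069


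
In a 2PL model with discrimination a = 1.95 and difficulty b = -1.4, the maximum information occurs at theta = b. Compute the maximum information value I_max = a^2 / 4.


For 2PL, max info at theta = b = -1.4
I_max = a^2 / 4 = 1.95^2 / 4
= 3.8025 / 4
I_max = 0.9506

0.9506


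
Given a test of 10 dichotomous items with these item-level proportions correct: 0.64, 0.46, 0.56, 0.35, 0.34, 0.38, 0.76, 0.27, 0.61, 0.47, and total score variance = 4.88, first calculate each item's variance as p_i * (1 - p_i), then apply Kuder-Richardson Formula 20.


For each item, compute p_i * q_i:
  Item 1: 0.64 * 0.36 = 0.2304
  Item 2: 0.46 * 0.54 = 0.2484
  Item 3: 0.56 * 0.44 = 0.2464
  Item 4: 0.35 * 0.65 = 0.2275
  Item 5: 0.34 * 0.66 = 0.2244
  Item 6: 0.38 * 0.62 = 0.2356
  Item 7: 0.76 * 0.24 = 0.1824
  Item 8: 0.27 * 0.73 = 0.1971
  Item 9: 0.61 * 0.39 = 0.2379
  Item 10: 0.47 * 0.53 = 0.2491
Sum(p_i * q_i) = 0.2304 + 0.2484 + 0.2464 + 0.2275 + 0.2244 + 0.2356 + 0.1824 + 0.1971 + 0.2379 + 0.2491 = 2.2792
KR-20 = (k/(k-1)) * (1 - Sum(p_i*q_i) / Var_total)
= (10/9) * (1 - 2.2792/4.88)
= 1.1111 * 0.533
KR-20 = 0.5922

0.5922


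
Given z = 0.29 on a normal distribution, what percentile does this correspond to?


CDF(z) = 0.5 * (1 + erf(z/sqrt(2)))
erf(0.2051) = 0.2282
CDF = 0.6141
Percentile rank = 0.6141 * 100 = 61.41

61.41


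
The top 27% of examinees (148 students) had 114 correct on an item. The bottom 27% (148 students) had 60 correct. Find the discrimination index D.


p_upper = 114/148 = 0.7703
p_lower = 60/148 = 0.4054
D = 0.7703 - 0.4054 = 0.3649

0.3649


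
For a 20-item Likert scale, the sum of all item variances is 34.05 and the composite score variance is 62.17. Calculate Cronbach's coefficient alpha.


alpha = (k/(k-1)) * (1 - sum(si^2)/s_total^2)
= (20/19) * (1 - 34.05/62.17)
alpha = 0.4761

0.4761


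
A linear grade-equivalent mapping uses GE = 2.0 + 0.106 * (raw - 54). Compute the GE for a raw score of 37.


raw - median = 37 - 54 = -17
slope * diff = 0.106 * -17 = -1.802
GE = 2.0 + -1.802
GE = 0.198

0.198


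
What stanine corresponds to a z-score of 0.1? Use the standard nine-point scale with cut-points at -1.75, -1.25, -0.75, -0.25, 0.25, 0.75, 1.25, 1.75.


Stanine boundaries: [-1.75, -1.25, -0.75, -0.25, 0.25, 0.75, 1.25, 1.75]
z = 0.1
Check each boundary:
  z >= -1.75 -> could be stanine 2
  z >= -1.25 -> could be stanine 3
  z >= -0.75 -> could be stanine 4
  z >= -0.25 -> could be stanine 5
  z < 0.25
  z < 0.75
  z < 1.25
  z < 1.75
Highest qualifying boundary gives stanine = 5

5


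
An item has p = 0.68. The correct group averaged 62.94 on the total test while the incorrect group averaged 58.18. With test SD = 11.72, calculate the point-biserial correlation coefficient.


q = 1 - p = 0.32
rpb = ((M1 - M0) / SD) * sqrt(p * q)
rpb = ((62.94 - 58.18) / 11.72) * sqrt(0.68 * 0.32)
rpb = 0.1895

0.1895


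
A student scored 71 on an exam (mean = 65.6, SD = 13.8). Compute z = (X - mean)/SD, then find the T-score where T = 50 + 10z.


z = (X - mean) / SD = (71 - 65.6) / 13.8
z = 5.4 / 13.8
z = 0.3913
T-score = T = 50 + 10z
Carry z at full precision (z = 5.4 / 13.8) into the conversion:
T-score = 50 + 10 * (5.4 / 13.8) = 50 + 54 / 13.8
T-score = 50 + 3.913
T-score = 53.913

53.913


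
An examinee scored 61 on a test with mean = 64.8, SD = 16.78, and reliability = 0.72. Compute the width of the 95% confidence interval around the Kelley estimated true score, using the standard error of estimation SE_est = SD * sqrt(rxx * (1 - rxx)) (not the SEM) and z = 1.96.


True score estimate = 0.72*61 + 0.28*64.8 = 62.064
SE_est = SD * sqrt(rxx * (1 - rxx)) = 16.78 * sqrt(0.72 * 0.28) = 16.78 * sqrt(0.2016) = 7.534201
CI = T_est +/- z * SE_est, so width = 2 * z * SE_est = 2 * 1.96 * 7.534201
Width = 29.5341

29.5341


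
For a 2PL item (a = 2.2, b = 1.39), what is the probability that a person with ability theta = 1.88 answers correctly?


a*(theta - b) = 2.2 * (1.88 - 1.39) = 1.078
exp(-1.078) = 0.3403
P = 1 / (1 + 0.3403)
P = 0.7461

0.7461


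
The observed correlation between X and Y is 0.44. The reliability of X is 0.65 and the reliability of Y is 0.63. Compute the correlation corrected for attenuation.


r_corrected = rxy / sqrt(rxx * ryy)
= 0.44 / sqrt(0.65 * 0.63)
= 0.44 / sqrt(0.4095)
= 0.44 / 0.639922
r_corrected = 0.6876

0.6876


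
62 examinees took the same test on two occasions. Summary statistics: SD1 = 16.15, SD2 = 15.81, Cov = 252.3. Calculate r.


r = cov(X,Y) / (SD_X * SD_Y)
r = 252.3 / (16.15 * 15.81)
r = 252.3 / 255.3315
r = 0.9881

0.9881


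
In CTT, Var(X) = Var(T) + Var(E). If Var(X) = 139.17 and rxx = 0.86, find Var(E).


var_true = rxx * var_obs = 0.86 * 139.17 = 119.6862
var_error = var_obs - var_true
var_error = 139.17 - 119.6862
var_error = 19.4838

19.4838


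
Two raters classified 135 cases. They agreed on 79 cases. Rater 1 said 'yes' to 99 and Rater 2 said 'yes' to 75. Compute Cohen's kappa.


P_o = 79/135 = 0.585185
P_e = (99*75 + 36*60) / 18225 = 0.525926
kappa = (P_o - P_e) / (1 - P_e)
kappa = (0.585185 - 0.525926) / (1 - 0.525926)
kappa = 0.125

0.125


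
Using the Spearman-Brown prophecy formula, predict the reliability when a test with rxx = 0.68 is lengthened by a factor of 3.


r_new = (n * rxx) / (1 + (n-1) * rxx)
r_new = (3 * 0.68) / (1 + 2 * 0.68)
r_new = 2.04 / 2.36
r_new = 0.8644

0.8644


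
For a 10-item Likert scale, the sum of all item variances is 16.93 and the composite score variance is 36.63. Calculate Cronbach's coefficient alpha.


alpha = (k/(k-1)) * (1 - sum(si^2)/s_total^2)
= (10/9) * (1 - 16.93/36.63)
alpha = 0.5976

0.5976


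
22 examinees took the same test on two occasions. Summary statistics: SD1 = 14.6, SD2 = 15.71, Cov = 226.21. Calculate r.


r = cov(X,Y) / (SD_X * SD_Y)
r = 226.21 / (14.6 * 15.71)
r = 226.21 / 229.366
r = 0.9862

0.9862


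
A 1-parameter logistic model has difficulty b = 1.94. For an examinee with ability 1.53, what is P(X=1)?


theta - b = 1.53 - 1.94 = -0.41
exp(-(theta - b)) = exp(0.41) = 1.5068
P = 1 / (1 + 1.5068)
P = 0.3989

0.3989


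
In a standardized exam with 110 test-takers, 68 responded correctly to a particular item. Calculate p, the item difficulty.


Item difficulty p = number correct / total examinees
p = 68 / 110
p = 0.6182

0.6182


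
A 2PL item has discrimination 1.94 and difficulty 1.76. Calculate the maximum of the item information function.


For 2PL, max info at theta = b = 1.76
I_max = a^2 / 4 = 1.94^2 / 4
= 3.7636 / 4
I_max = 0.9409

0.9409


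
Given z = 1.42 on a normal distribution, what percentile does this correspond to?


CDF(z) = 0.5 * (1 + erf(z/sqrt(2)))
erf(1.0041) = 0.8444
CDF = 0.9222
Percentile rank = 0.9222 * 100 = 92.22

92.22


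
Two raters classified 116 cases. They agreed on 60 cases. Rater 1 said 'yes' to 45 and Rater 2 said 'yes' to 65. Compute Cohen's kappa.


P_o = 60/116 = 0.517241
P_e = (45*65 + 71*51) / 13456 = 0.486474
kappa = (P_o - P_e) / (1 - P_e)
kappa = (0.517241 - 0.486474) / (1 - 0.486474)
kappa = 0.0599

0.0599
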